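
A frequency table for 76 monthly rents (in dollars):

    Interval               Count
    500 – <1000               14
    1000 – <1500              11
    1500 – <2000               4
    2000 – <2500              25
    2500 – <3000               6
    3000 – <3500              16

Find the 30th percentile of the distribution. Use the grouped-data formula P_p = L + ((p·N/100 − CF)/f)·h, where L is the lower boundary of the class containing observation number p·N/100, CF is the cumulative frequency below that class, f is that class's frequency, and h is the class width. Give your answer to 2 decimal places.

N = 76; target position k = 30/100 · 76 = 22.8.
Cumulative frequencies: 14, 25, 29, 54, 60, 76.
Observation 22.8 falls in the class 1000 – <1500.
L = 1000, CF = 14, f = 11, h = 500.
P30 = 1000 + ((22.8 − 14)/11)·500 = 1000 + 400 = 1400.

1400.00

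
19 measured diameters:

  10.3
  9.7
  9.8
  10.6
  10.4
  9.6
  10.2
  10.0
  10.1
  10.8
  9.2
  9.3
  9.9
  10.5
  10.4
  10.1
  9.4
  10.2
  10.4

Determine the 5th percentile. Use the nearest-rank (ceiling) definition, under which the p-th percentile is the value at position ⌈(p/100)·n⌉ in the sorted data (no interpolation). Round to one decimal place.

9.2

Sorted: 9.2, 9.3, 9.4, 9.6, 9.7, 9.8, 9.9, 10.0, 10.1, 10.1, 10.2, 10.2, 10.3, 10.4, 10.4, 10.4, 10.5, 10.6, 10.8.
n = 19.
Position = ⌈5/100 · 19⌉ = ⌈0.95⌉ = 1.
The value at rank 1 is 9.2.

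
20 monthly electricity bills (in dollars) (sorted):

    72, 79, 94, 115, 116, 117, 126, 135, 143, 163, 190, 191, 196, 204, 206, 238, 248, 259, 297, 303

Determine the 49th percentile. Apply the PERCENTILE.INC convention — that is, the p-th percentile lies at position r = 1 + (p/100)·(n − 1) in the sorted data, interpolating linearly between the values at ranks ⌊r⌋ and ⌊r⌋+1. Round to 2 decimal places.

n = 20.
r = 1 + (49/100)·(20 − 1) = 1 + 9.31 = 10.31.
Rank 10 is 163 and rank 11 is 190.
Interpolate: 163 + 0.31·(190 − 163) = 163 + 0.31·27 = 171.37.

171.37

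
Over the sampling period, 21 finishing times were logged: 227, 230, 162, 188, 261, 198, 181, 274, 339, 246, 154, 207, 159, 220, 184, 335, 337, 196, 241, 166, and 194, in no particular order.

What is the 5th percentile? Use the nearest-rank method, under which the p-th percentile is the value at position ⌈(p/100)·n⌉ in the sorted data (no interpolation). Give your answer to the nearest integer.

Sorted: 154, 159, 162, 166, 181, 184, 188, 194, 196, 198, 207, 220, 227, 230, 241, 246, 261, 274, 335, 337, 339.
n = 21.
Position = ⌈5/100 · 21⌉ = ⌈1.05⌉ = 2.
The value at rank 2 is 159.

159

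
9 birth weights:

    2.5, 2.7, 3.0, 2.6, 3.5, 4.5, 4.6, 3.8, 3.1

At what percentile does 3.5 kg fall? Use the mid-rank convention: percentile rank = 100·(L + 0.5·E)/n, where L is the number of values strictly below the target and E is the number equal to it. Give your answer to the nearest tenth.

61.1

Sorted: 2.5, 2.6, 2.7, 3.0, 3.1, 3.5, 3.8, 4.5, 4.6.
Count below 3.5: L = 5; count equal: E = 1; n = 9.
Percentile rank = 100·(5 + 0.5·1)/9 = 100·5.5/9 = 61.11.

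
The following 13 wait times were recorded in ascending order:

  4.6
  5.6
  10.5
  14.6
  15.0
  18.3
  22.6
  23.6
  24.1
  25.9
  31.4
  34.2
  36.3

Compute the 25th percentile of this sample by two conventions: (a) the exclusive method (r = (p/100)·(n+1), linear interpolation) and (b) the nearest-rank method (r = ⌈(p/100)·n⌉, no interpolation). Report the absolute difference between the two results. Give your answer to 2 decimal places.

2.05

n = 13.
(a) r = 3.5; between ranks 3 (10.5) and 4 (14.6): 12.55.
(b) the nearest-rank method: rank 4 → 14.6.
|12.55 − 14.6| = 2.05.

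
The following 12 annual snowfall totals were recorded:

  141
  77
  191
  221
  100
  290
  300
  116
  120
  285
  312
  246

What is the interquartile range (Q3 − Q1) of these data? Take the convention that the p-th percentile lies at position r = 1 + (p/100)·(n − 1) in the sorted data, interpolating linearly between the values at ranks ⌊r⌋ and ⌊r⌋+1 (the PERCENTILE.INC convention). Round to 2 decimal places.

Sorted: 77, 100, 116, 120, 141, 191, 221, 246, 285, 290, 300, 312.
n = 12.
P25: r = 3.75; ranks 3–4 are 116, 120; interpolating gives 119.
P75: r = 9.25; ranks 9–10 are 285, 290; interpolating gives 286.25.
Difference: 286.25 − 119 = 167.25.

167.25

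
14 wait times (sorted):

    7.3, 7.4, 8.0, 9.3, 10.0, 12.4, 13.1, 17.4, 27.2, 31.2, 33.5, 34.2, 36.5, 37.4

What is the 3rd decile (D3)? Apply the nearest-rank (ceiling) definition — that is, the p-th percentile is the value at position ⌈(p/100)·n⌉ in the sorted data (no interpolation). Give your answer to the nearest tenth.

n = 14.
Position = ⌈30/100 · 14⌉ = ⌈4.2⌉ = 5.
The value at rank 5 is 10.0.

10.0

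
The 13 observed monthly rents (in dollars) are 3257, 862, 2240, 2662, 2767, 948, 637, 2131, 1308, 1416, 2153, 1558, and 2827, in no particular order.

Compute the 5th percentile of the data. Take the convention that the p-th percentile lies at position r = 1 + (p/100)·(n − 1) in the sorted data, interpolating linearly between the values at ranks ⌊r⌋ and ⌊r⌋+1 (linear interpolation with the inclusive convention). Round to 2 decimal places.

772.00

Sorted: 637, 862, 948, 1308, 1416, 1558, 2131, 2153, 2240, 2662, 2767, 2827, 3257.
n = 13.
r = 1 + (5/100)·(13 − 1) = 1 + 0.6 = 1.6.
Rank 1 is 637 and rank 2 is 862.
Interpolate: 637 + 0.6·(862 − 637) = 637 + 0.6·225 = 772.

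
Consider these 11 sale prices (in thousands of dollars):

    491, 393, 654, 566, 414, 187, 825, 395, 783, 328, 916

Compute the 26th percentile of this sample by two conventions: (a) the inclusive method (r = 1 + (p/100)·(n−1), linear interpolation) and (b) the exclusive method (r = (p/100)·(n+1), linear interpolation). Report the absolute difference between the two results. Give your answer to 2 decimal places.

Sorted: 187, 328, 393, 395, 414, 491, 566, 654, 783, 825, 916.
n = 11.
(a) r = 3.6; between ranks 3 (393) and 4 (395): 394.2.
(b) r = 3.12; between ranks 3 (393) and 4 (395): 393.24.
|394.2 − 393.24| = 0.96.

0.96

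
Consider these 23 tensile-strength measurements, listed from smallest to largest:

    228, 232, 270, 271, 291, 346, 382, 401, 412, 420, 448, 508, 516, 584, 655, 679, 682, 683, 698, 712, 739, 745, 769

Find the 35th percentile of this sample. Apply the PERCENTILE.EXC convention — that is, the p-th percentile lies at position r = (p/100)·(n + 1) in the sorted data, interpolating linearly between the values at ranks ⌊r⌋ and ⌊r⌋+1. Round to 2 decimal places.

n = 23.
r = (35/100)·(23 + 1) = 8.4.
Rank 8 is 401 and rank 9 is 412.
Interpolate: 401 + 0.4·(412 − 401) = 401 + 0.4·11 = 405.4.

405.40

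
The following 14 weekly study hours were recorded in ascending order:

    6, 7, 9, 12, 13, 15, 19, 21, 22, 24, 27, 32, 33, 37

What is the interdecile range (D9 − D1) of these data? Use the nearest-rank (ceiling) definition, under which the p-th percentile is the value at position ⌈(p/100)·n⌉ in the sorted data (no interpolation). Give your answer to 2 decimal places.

n = 14.
P10: rank ⌈10/100·14⌉ = 2 → 7.
P90: rank ⌈90/100·14⌉ = 13 → 33.
Difference: 33 − 7 = 26.

26.00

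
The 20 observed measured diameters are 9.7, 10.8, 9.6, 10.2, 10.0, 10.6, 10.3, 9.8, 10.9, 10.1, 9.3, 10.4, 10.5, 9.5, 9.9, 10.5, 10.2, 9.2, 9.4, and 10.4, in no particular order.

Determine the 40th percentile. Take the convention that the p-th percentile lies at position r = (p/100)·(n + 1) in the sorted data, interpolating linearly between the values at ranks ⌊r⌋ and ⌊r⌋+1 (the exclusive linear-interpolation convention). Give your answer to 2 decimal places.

Sorted: 9.2, 9.3, 9.4, 9.5, 9.6, 9.7, 9.8, 9.9, 10.0, 10.1, 10.2, 10.2, 10.3, 10.4, 10.4, 10.5, 10.5, 10.6, 10.8, 10.9.
n = 20.
r = (40/100)·(20 + 1) = 8.4.
Rank 8 is 9.9 and rank 9 is 10.0.
Interpolate: 9.9 + 0.4·(10.0 − 9.9) = 9.9 + 0.4·0.1 = 9.94.

9.94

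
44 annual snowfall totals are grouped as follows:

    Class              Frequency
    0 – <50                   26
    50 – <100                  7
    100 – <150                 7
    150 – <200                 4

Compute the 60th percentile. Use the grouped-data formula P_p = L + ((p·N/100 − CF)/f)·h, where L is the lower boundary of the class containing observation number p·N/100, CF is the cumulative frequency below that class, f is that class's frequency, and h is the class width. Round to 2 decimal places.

52.86

N = 44; target position k = 60/100 · 44 = 26.4.
Cumulative frequencies: 26, 33, 40, 44.
Observation 26.4 falls in the class 50 – <100.
L = 50, CF = 26, f = 7, h = 50.
P60 = 50 + ((26.4 − 26)/7)·50 = 50 + 2.85714 = 52.8571.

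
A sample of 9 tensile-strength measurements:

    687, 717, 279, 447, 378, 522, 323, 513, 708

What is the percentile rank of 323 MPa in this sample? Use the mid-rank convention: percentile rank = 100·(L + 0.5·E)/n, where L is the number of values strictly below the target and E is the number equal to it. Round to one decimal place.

Sorted: 279, 323, 378, 447, 513, 522, 687, 708, 717.
Count below 323: L = 1; count equal: E = 1; n = 9.
Percentile rank = 100·(1 + 0.5·1)/9 = 100·1.5/9 = 16.67.

16.7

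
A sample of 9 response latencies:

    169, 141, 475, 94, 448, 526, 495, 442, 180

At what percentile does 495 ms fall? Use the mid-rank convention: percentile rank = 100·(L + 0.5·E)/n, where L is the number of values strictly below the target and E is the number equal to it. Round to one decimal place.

83.3

Sorted: 94, 141, 169, 180, 442, 448, 475, 495, 526.
Count below 495: L = 7; count equal: E = 1; n = 9.
Percentile rank = 100·(7 + 0.5·1)/9 = 100·7.5/9 = 83.33.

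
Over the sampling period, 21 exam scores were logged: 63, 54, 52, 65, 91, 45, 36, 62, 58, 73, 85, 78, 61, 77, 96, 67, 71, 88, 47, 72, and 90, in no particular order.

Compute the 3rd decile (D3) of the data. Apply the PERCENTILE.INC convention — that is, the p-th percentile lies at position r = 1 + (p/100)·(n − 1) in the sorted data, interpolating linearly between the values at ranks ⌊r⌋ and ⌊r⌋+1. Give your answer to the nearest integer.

Sorted: 36, 45, 47, 52, 54, 58, 61, 62, 63, 65, 67, 71, 72, 73, 77, 78, 85, 88, 90, 91, 96.
n = 21.
r = 1 + (30/100)·(21 − 1) = 1 + 6 = 7.
r is an integer, so P30 is the value at rank 7: 61.

61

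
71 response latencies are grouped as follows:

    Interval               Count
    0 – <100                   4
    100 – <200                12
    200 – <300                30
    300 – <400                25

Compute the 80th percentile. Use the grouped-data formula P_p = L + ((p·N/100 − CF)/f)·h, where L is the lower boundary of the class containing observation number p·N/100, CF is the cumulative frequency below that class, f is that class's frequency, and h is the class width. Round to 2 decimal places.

343.20

N = 71; target position k = 80/100 · 71 = 56.8.
Cumulative frequencies: 4, 16, 46, 71.
Observation 56.8 falls in the class 300 – <400.
L = 300, CF = 46, f = 25, h = 100.
P80 = 300 + ((56.8 − 46)/25)·100 = 300 + 43.2 = 343.2.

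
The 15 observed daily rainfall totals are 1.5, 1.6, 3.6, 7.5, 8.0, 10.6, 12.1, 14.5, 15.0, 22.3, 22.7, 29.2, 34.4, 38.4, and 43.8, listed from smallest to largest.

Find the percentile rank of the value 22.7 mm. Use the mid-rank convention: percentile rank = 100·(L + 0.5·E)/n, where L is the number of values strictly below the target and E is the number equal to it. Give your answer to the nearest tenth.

70.0

Count below 22.7: L = 10; count equal: E = 1; n = 15.
Percentile rank = 100·(10 + 0.5·1)/15 = 100·10.5/15 = 70.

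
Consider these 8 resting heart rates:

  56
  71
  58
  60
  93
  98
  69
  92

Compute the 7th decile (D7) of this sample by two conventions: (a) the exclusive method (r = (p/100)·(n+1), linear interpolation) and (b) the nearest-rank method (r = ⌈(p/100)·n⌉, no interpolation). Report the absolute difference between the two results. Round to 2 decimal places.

Sorted: 56, 58, 60, 69, 71, 92, 93, 98.
n = 8.
(a) r = 6.3; between ranks 6 (92) and 7 (93): 92.3.
(b) the nearest-rank method: rank 6 → 92.
|92.3 − 92| = 0.3.

0.30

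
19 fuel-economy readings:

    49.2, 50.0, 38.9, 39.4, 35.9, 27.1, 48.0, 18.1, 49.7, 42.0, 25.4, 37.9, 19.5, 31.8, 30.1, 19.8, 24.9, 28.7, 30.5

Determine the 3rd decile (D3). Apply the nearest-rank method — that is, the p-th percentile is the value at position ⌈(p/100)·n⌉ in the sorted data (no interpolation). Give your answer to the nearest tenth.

Sorted: 18.1, 19.5, 19.8, 24.9, 25.4, 27.1, 28.7, 30.1, 30.5, 31.8, 35.9, 37.9, 38.9, 39.4, 42.0, 48.0, 49.2, 49.7, 50.0.
n = 19.
Position = ⌈30/100 · 19⌉ = ⌈5.7⌉ = 6.
The value at rank 6 is 27.1.

27.1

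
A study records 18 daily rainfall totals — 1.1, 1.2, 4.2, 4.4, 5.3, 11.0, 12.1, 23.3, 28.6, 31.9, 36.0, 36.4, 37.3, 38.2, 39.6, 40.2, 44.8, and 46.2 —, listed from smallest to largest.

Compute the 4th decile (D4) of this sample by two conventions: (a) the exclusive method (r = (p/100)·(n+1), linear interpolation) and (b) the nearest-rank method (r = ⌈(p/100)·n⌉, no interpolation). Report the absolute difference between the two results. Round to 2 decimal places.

4.48

n = 18.
(a) r = 7.6; between ranks 7 (12.1) and 8 (23.3): 18.82.
(b) the nearest-rank method: rank 8 → 23.3.
|18.82 − 23.3| = 4.48.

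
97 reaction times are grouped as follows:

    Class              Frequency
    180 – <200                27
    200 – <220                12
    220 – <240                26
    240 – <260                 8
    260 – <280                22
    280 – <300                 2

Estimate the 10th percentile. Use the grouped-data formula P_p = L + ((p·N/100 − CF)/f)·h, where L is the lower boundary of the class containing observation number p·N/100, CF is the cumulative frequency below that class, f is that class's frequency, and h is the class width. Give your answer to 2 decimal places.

187.19

N = 97; target position k = 10/100 · 97 = 9.7.
Cumulative frequencies: 27, 39, 65, 73, 95, 97.
Observation 9.7 falls in the class 180 – <200.
L = 180, CF = 0, f = 27, h = 20.
P10 = 180 + ((9.7 − 0)/27)·20 = 180 + 7.18519 = 187.185.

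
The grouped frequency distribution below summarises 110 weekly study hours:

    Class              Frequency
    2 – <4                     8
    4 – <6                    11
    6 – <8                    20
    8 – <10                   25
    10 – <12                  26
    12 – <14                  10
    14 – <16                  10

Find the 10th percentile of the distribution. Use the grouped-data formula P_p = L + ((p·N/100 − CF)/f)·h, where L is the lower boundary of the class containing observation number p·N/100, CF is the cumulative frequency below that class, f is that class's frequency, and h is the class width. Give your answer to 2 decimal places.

4.55

N = 110; target position k = 10/100 · 110 = 11.
Cumulative frequencies: 8, 19, 39, 64, 90, 100, 110.
Observation 11 falls in the class 4 – <6.
L = 4, CF = 8, f = 11, h = 2.
P10 = 4 + ((11 − 8)/11)·2 = 4 + 0.545455 = 4.54545.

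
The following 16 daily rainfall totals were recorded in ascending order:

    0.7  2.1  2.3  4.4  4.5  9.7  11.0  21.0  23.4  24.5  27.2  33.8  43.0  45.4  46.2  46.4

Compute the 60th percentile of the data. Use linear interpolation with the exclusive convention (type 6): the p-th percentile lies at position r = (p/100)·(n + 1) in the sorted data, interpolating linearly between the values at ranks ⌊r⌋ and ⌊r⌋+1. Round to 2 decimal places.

25.04

n = 16.
r = (60/100)·(16 + 1) = 10.2.
Rank 10 is 24.5 and rank 11 is 27.2.
Interpolate: 24.5 + 0.2·(27.2 − 24.5) = 24.5 + 0.2·2.7 = 25.04.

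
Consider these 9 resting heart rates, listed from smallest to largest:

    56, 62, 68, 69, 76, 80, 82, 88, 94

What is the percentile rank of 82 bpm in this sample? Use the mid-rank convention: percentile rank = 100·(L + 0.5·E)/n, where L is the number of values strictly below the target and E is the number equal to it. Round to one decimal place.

72.2

Count below 82: L = 6; count equal: E = 1; n = 9.
Percentile rank = 100·(6 + 0.5·1)/9 = 100·6.5/9 = 72.22.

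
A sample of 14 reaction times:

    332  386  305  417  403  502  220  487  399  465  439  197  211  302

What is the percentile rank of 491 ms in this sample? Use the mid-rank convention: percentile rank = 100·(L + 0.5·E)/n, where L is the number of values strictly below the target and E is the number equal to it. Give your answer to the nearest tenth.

92.9

Sorted: 197, 211, 220, 302, 305, 332, 386, 399, 403, 417, 439, 465, 487, 502.
Count below 491: L = 13; count equal: E = 0; n = 14.
Percentile rank = 100·(13 + 0.5·0)/14 = 100·13/14 = 92.86.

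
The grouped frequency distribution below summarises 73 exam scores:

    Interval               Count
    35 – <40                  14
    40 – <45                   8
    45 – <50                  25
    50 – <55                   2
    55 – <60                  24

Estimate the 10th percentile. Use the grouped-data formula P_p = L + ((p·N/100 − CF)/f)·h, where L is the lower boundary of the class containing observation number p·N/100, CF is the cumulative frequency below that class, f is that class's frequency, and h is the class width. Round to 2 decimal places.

N = 73; target position k = 10/100 · 73 = 7.3.
Cumulative frequencies: 14, 22, 47, 49, 73.
Observation 7.3 falls in the class 35 – <40.
L = 35, CF = 0, f = 14, h = 5.
P10 = 35 + ((7.3 − 0)/14)·5 = 35 + 2.60714 = 37.6071.

37.61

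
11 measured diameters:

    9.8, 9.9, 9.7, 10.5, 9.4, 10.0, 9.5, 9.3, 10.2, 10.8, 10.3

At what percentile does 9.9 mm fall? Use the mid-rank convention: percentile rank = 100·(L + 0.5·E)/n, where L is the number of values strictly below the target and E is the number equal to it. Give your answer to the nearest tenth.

50.0

Sorted: 9.3, 9.4, 9.5, 9.7, 9.8, 9.9, 10.0, 10.2, 10.3, 10.5, 10.8.
Count below 9.9: L = 5; count equal: E = 1; n = 11.
Percentile rank = 100·(5 + 0.5·1)/11 = 100·5.5/11 = 50.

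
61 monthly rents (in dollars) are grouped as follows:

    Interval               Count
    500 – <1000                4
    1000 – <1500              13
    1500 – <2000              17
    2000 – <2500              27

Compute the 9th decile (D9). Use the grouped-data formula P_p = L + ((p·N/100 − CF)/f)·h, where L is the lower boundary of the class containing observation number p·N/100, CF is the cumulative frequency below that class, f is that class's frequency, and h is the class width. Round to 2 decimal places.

N = 61; target position k = 90/100 · 61 = 54.9.
Cumulative frequencies: 4, 17, 34, 61.
Observation 54.9 falls in the class 2000 – <2500.
L = 2000, CF = 34, f = 27, h = 500.
P90 = 2000 + ((54.9 − 34)/27)·500 = 2000 + 387.037 = 2387.04.

2387.04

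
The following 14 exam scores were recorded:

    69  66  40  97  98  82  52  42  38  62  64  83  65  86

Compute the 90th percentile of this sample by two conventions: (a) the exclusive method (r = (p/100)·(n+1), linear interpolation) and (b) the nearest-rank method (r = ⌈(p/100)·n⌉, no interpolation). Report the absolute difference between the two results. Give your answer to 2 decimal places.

Sorted: 38, 40, 42, 52, 62, 64, 65, 66, 69, 82, 83, 86, 97, 98.
n = 14.
(a) r = 13.5; between ranks 13 (97) and 14 (98): 97.5.
(b) the nearest-rank method: rank 13 → 97.
|97.5 − 97| = 0.5.

0.50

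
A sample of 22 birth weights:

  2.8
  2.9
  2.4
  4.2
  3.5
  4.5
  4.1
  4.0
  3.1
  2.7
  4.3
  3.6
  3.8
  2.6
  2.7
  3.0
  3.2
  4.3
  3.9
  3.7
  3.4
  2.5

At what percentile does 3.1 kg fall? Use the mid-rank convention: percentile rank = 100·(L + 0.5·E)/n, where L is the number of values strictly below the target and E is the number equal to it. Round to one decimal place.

Sorted: 2.4, 2.5, 2.6, 2.7, 2.7, 2.8, 2.9, 3.0, 3.1, 3.2, 3.4, 3.5, 3.6, 3.7, 3.8, 3.9, 4.0, 4.1, 4.2, 4.3, 4.3, 4.5.
Count below 3.1: L = 8; count equal: E = 1; n = 22.
Percentile rank = 100·(8 + 0.5·1)/22 = 100·8.5/22 = 38.64.

38.6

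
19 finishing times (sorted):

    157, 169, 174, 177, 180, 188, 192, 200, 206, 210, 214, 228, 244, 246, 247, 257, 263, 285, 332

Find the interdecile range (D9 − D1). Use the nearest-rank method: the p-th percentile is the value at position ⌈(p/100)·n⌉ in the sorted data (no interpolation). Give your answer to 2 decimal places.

116.00

n = 19.
P10: rank ⌈10/100·19⌉ = 2 → 169.
P90: rank ⌈90/100·19⌉ = 18 → 285.
Difference: 285 − 169 = 116.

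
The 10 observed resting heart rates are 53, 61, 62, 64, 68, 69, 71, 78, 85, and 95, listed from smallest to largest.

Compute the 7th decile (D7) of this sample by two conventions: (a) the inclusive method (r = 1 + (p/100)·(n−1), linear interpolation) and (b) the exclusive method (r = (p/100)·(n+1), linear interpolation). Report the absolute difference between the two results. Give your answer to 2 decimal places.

2.80

n = 10.
(a) r = 7.3; between ranks 7 (71) and 8 (78): 73.1.
(b) r = 7.7; between ranks 7 (71) and 8 (78): 75.9.
|73.1 − 75.9| = 2.8.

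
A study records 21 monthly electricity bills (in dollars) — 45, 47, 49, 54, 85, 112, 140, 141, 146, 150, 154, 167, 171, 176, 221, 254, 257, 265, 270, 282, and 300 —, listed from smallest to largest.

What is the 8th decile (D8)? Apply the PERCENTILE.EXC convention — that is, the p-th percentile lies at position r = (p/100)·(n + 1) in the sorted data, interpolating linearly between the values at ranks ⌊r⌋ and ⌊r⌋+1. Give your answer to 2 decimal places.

n = 21.
r = (80/100)·(21 + 1) = 17.6.
Rank 17 is 257 and rank 18 is 265.
Interpolate: 257 + 0.6·(265 − 257) = 257 + 0.6·8 = 261.8.

261.80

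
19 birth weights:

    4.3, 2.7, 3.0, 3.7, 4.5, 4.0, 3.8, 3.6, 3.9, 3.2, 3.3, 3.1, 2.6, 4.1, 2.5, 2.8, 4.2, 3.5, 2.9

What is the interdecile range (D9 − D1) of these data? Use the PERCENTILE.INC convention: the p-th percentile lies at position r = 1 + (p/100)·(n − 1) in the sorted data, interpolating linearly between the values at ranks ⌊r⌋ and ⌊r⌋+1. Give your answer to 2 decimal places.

Sorted: 2.5, 2.6, 2.7, 2.8, 2.9, 3.0, 3.1, 3.2, 3.3, 3.5, 3.6, 3.7, 3.8, 3.9, 4.0, 4.1, 4.2, 4.3, 4.5.
n = 19.
P10: r = 2.8; ranks 2–3 are 2.6, 2.7; interpolating gives 2.68.
P90: r = 17.2; ranks 17–18 are 4.2, 4.3; interpolating gives 4.22.
Difference: 4.22 − 2.68 = 1.54.

1.54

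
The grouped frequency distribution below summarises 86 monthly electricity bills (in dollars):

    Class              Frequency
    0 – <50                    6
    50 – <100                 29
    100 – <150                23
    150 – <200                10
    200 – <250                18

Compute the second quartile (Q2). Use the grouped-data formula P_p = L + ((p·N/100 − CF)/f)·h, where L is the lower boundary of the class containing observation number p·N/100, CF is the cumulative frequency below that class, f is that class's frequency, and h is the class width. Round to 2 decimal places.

117.39

N = 86; target position k = 50/100 · 86 = 43.
Cumulative frequencies: 6, 35, 58, 68, 86.
Observation 43 falls in the class 100 – <150.
L = 100, CF = 35, f = 23, h = 50.
P50 = 100 + ((43 − 35)/23)·50 = 100 + 17.3913 = 117.391.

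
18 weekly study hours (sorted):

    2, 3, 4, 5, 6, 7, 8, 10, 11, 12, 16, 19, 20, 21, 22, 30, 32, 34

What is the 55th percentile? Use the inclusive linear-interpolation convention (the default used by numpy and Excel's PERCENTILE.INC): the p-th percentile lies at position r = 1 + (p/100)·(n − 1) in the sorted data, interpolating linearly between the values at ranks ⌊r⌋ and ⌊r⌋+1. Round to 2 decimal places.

13.40

n = 18.
r = 1 + (55/100)·(18 − 1) = 1 + 9.35 = 10.35.
Rank 10 is 12 and rank 11 is 16.
Interpolate: 12 + 0.35·(16 − 12) = 12 + 0.35·4 = 13.4.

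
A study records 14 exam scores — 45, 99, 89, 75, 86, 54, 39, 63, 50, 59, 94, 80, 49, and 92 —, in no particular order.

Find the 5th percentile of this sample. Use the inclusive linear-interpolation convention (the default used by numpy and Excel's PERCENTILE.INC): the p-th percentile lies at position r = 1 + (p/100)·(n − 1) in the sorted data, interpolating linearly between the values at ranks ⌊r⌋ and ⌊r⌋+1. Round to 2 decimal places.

42.90

Sorted: 39, 45, 49, 50, 54, 59, 63, 75, 80, 86, 89, 92, 94, 99.
n = 14.
r = 1 + (5/100)·(14 − 1) = 1 + 0.65 = 1.65.
Rank 1 is 39 and rank 2 is 45.
Interpolate: 39 + 0.65·(45 − 39) = 39 + 0.65·6 = 42.9.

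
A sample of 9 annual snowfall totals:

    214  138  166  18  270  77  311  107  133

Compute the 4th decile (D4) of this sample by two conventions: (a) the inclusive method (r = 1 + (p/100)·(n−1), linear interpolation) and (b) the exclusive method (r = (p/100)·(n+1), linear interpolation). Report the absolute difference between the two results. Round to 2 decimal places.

Sorted: 18, 77, 107, 133, 138, 166, 214, 270, 311.
n = 9.
(a) r = 4.2; between ranks 4 (133) and 5 (138): 134.
(b) r = 4 → value at rank 4 = 133.
|134 − 133| = 1.

1.00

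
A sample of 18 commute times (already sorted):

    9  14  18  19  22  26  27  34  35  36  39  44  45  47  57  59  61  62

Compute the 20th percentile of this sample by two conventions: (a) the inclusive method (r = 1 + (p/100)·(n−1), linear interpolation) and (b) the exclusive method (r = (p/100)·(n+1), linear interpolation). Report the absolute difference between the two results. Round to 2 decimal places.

n = 18.
(a) r = 4.4; between ranks 4 (19) and 5 (22): 20.2.
(b) r = 3.8; between ranks 3 (18) and 4 (19): 18.8.
|20.2 − 18.8| = 1.4.

1.40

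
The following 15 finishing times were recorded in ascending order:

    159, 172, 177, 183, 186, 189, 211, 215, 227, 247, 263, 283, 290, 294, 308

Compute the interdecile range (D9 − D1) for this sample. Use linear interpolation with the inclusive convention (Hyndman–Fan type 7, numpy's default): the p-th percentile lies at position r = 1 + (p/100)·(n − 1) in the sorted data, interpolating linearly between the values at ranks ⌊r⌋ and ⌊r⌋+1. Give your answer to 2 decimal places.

n = 15.
P10: r = 2.4; ranks 2–3 are 172, 177; interpolating gives 174.
P90: r = 13.6; ranks 13–14 are 290, 294; interpolating gives 292.4.
Difference: 292.4 − 174 = 118.4.

118.40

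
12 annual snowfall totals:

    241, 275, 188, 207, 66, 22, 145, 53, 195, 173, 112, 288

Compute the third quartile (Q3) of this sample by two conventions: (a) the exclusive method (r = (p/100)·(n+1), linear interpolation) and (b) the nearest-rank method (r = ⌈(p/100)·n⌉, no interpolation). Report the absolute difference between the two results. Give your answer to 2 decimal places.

Sorted: 22, 53, 66, 112, 145, 173, 188, 195, 207, 241, 275, 288.
n = 12.
(a) r = 9.75; between ranks 9 (207) and 10 (241): 232.5.
(b) the nearest-rank method: rank 9 → 207.
|232.5 − 207| = 25.5.

25.50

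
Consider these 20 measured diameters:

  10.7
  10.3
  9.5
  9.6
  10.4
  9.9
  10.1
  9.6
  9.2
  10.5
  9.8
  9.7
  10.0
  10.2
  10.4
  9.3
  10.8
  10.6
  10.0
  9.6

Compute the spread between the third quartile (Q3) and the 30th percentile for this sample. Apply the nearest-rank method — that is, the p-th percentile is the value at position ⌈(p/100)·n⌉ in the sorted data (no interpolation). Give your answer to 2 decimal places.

Sorted: 9.2, 9.3, 9.5, 9.6, 9.6, 9.6, 9.7, 9.8, 9.9, 10.0, 10.0, 10.1, 10.2, 10.3, 10.4, 10.4, 10.5, 10.6, 10.7, 10.8.
n = 20.
P30: rank ⌈30/100·20⌉ = 6 → 9.6.
P75: rank ⌈75/100·20⌉ = 15 → 10.4.
Difference: 10.4 − 9.6 = 0.8.

0.80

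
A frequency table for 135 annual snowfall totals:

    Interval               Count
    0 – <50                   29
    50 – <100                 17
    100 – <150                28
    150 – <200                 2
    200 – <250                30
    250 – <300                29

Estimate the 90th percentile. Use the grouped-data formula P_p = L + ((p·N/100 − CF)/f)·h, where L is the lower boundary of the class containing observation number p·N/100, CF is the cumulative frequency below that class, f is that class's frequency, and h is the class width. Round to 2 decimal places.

276.72

N = 135; target position k = 90/100 · 135 = 121.5.
Cumulative frequencies: 29, 46, 74, 76, 106, 135.
Observation 121.5 falls in the class 250 – <300.
L = 250, CF = 106, f = 29, h = 50.
P90 = 250 + ((121.5 − 106)/29)·50 = 250 + 26.7241 = 276.724.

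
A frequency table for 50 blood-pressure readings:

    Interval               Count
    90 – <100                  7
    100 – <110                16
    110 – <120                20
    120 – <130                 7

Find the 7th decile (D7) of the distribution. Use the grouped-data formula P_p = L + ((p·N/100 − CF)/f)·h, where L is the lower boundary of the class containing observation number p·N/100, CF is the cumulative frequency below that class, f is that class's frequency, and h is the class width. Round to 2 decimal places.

N = 50; target position k = 70/100 · 50 = 35.
Cumulative frequencies: 7, 23, 43, 50.
Observation 35 falls in the class 110 – <120.
L = 110, CF = 23, f = 20, h = 10.
P70 = 110 + ((35 − 23)/20)·10 = 110 + 6 = 116.

116.00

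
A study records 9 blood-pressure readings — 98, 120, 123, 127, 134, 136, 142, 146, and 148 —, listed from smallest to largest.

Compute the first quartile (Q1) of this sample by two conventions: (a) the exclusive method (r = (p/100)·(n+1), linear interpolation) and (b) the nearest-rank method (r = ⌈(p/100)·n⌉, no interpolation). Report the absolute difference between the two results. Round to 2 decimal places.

n = 9.
(a) r = 2.5; between ranks 2 (120) and 3 (123): 121.5.
(b) the nearest-rank method: rank 3 → 123.
|121.5 − 123| = 1.5.

1.50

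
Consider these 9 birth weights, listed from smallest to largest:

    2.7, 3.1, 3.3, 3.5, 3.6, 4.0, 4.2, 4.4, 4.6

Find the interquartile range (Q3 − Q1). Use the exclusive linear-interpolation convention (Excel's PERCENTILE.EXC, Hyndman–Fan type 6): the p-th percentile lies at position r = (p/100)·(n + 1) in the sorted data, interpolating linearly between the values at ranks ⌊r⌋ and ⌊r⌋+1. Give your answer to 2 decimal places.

1.10

n = 9.
P25: r = 2.5; ranks 2–3 are 3.1, 3.3; interpolating gives 3.2.
P75: r = 7.5; ranks 7–8 are 4.2, 4.4; interpolating gives 4.3.
Difference: 4.3 − 3.2 = 1.1.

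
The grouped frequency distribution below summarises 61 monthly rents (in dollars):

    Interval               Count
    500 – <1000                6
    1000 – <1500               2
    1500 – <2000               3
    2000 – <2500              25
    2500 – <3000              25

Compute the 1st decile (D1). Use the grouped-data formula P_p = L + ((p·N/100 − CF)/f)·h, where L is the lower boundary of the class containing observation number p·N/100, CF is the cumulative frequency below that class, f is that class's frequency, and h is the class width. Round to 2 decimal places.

N = 61; target position k = 10/100 · 61 = 6.1.
Cumulative frequencies: 6, 8, 11, 36, 61.
Observation 6.1 falls in the class 1000 – <1500.
L = 1000, CF = 6, f = 2, h = 500.
P10 = 1000 + ((6.1 − 6)/2)·500 = 1000 + 25 = 1025.

1025.00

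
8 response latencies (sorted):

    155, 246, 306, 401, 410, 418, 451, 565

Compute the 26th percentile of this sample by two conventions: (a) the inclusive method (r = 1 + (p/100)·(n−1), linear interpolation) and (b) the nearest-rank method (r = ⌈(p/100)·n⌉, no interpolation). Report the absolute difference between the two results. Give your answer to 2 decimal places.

n = 8.
(a) r = 2.82; between ranks 2 (246) and 3 (306): 295.2.
(b) the nearest-rank method: rank 3 → 306.
|295.2 − 306| = 10.8.

10.80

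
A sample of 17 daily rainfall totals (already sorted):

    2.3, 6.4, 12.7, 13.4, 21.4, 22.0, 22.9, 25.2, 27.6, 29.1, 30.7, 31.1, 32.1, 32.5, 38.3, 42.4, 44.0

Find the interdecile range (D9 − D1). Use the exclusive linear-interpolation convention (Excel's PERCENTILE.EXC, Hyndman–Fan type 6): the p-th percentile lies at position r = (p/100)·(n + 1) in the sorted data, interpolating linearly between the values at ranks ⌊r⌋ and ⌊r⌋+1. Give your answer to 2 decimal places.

37.14

n = 17.
P10: r = 1.8; ranks 1–2 are 2.3, 6.4; interpolating gives 5.58.
P90: r = 16.2; ranks 16–17 are 42.4, 44.0; interpolating gives 42.72.
Difference: 42.72 − 5.58 = 37.14.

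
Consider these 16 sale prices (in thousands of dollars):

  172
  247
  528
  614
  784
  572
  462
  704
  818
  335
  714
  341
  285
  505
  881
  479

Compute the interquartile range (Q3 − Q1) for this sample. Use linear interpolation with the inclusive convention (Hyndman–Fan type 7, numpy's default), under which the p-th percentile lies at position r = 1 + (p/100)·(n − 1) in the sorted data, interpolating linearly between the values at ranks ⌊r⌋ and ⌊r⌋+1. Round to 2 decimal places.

Sorted: 172, 247, 285, 335, 341, 462, 479, 505, 528, 572, 614, 704, 714, 784, 818, 881.
n = 16.
P25: r = 4.75; ranks 4–5 are 335, 341; interpolating gives 339.5.
P75: r = 12.25; ranks 12–13 are 704, 714; interpolating gives 706.5.
Difference: 706.5 − 339.5 = 367.

367.00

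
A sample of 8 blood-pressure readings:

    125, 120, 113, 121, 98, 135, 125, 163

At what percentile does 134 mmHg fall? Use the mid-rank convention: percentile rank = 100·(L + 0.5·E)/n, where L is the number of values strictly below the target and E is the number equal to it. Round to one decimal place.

Sorted: 98, 113, 120, 121, 125, 125, 135, 163.
Count below 134: L = 6; count equal: E = 0; n = 8.
Percentile rank = 100·(6 + 0.5·0)/8 = 100·6/8 = 75.

75.0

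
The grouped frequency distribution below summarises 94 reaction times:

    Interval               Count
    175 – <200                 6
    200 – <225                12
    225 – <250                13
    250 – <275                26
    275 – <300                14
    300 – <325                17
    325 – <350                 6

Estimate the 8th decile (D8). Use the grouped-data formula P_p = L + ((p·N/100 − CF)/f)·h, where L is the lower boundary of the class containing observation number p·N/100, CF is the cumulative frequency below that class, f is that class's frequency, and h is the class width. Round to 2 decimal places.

N = 94; target position k = 80/100 · 94 = 75.2.
Cumulative frequencies: 6, 18, 31, 57, 71, 88, 94.
Observation 75.2 falls in the class 300 – <325.
L = 300, CF = 71, f = 17, h = 25.
P80 = 300 + ((75.2 − 71)/17)·25 = 300 + 6.17647 = 306.176.

306.18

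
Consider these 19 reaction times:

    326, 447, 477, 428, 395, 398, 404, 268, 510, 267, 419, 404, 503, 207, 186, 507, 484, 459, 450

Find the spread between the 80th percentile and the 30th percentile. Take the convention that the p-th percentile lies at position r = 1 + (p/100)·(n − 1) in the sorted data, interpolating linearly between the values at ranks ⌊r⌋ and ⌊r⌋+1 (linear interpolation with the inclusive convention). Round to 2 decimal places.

83.60

Sorted: 186, 207, 267, 268, 326, 395, 398, 404, 404, 419, 428, 447, 450, 459, 477, 484, 503, 507, 510.
n = 19.
P30: r = 6.4; ranks 6–7 are 395, 398; interpolating gives 396.2.
P80: r = 15.4; ranks 15–16 are 477, 484; interpolating gives 479.8.
Difference: 479.8 − 396.2 = 83.6.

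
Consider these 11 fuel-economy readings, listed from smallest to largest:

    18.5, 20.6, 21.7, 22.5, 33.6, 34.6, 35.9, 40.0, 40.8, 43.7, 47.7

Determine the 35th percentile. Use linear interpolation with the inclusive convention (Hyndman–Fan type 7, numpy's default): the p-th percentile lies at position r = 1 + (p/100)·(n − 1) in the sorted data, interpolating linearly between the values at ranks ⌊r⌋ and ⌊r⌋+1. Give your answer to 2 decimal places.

28.05

n = 11.
r = 1 + (35/100)·(11 − 1) = 1 + 3.5 = 4.5.
Rank 4 is 22.5 and rank 5 is 33.6.
Interpolate: 22.5 + 0.5·(33.6 − 22.5) = 22.5 + 0.5·11.1 = 28.05.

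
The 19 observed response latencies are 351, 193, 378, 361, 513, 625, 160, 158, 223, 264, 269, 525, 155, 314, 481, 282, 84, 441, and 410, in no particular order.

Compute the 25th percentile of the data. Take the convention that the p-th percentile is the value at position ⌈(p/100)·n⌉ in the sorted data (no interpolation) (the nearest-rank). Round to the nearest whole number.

Sorted: 84, 155, 158, 160, 193, 223, 264, 269, 282, 314, 351, 361, 378, 410, 441, 481, 513, 525, 625.
n = 19.
Position = ⌈25/100 · 19⌉ = ⌈4.75⌉ = 5.
The value at rank 5 is 193.

193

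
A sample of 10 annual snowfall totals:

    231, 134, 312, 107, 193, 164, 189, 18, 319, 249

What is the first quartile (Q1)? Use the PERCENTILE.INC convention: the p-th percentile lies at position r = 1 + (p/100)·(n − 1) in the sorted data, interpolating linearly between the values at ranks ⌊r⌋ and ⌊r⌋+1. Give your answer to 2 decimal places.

141.50

Sorted: 18, 107, 134, 164, 189, 193, 231, 249, 312, 319.
n = 10.
r = 1 + (25/100)·(10 − 1) = 1 + 2.25 = 3.25.
Rank 3 is 134 and rank 4 is 164.
Interpolate: 134 + 0.25·(164 − 134) = 134 + 0.25·30 = 141.5.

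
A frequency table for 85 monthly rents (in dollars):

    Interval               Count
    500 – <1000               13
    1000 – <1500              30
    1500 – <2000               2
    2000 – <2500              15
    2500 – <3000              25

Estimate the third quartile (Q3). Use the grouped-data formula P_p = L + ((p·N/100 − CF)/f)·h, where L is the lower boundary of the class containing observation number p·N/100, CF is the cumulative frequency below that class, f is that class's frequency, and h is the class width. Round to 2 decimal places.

N = 85; target position k = 75/100 · 85 = 63.75.
Cumulative frequencies: 13, 43, 45, 60, 85.
Observation 63.75 falls in the class 2500 – <3000.
L = 2500, CF = 60, f = 25, h = 500.
P75 = 2500 + ((63.75 − 60)/25)·500 = 2500 + 75 = 2575.

2575.00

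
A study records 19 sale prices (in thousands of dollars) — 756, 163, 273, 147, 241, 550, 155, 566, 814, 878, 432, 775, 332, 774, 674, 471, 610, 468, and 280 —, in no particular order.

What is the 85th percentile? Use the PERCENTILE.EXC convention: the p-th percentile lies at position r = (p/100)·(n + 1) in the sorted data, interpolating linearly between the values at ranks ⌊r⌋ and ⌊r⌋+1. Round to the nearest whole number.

775

Sorted: 147, 155, 163, 241, 273, 280, 332, 432, 468, 471, 550, 566, 610, 674, 756, 774, 775, 814, 878.
n = 19.
r = (85/100)·(19 + 1) = 17.
r is an integer, so P85 is the value at rank 17: 775.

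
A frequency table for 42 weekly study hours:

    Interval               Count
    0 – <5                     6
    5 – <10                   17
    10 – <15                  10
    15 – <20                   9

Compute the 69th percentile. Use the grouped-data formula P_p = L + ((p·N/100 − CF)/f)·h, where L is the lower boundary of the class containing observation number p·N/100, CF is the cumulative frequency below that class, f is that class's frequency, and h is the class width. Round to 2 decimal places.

N = 42; target position k = 69/100 · 42 = 28.98.
Cumulative frequencies: 6, 23, 33, 42.
Observation 28.98 falls in the class 10 – <15.
L = 10, CF = 23, f = 10, h = 5.
P69 = 10 + ((28.98 − 23)/10)·5 = 10 + 2.99 = 12.99.

12.99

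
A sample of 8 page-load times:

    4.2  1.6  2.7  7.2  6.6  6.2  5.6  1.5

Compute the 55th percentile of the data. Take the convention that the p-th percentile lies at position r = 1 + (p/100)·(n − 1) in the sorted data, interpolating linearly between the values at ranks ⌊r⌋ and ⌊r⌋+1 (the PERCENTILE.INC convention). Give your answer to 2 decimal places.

5.39

Sorted: 1.5, 1.6, 2.7, 4.2, 5.6, 6.2, 6.6, 7.2.
n = 8.
r = 1 + (55/100)·(8 − 1) = 1 + 3.85 = 4.85.
Rank 4 is 4.2 and rank 5 is 5.6.
Interpolate: 4.2 + 0.85·(5.6 − 4.2) = 4.2 + 0.85·1.4 = 5.39.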